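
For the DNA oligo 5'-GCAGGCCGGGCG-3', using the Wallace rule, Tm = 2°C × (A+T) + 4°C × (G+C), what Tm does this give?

T=0, A=1, C=4, G=7
A+T = 1, G+C = 11
Tm = 4·11 + 2·1 = 44 + 2 = 46°C

46°C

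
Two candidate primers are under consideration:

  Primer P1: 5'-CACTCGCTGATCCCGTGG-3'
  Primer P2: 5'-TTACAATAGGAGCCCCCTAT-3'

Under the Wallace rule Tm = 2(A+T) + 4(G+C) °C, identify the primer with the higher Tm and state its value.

Primer P1: A+T=6, G+C=12 → Tm = 2(6)+4(12) = 60°C
Primer P2: A+T=11, G+C=9 → Tm = 2(11)+4(9) = 58°C
60°C vs 58°C → primer P1 is higher.

Primer P1, 60°C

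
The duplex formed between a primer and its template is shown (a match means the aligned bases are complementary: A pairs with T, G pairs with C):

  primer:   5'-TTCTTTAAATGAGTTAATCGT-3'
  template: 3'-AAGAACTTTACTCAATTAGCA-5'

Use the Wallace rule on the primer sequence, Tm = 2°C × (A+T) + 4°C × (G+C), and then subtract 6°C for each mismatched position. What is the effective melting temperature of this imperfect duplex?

Primer base counts: A=6, T=10, G=3, C=2 → A+T=16, G+C=5
Perfect-match Tm = 2(16) + 4(5) = 32 + 20 = 52°C
Mismatches (positions where the bases are not complementary): 1 (at position 6)
Effective Tm = 52 − 1×6 = 52 − 6 = 46°C

46°C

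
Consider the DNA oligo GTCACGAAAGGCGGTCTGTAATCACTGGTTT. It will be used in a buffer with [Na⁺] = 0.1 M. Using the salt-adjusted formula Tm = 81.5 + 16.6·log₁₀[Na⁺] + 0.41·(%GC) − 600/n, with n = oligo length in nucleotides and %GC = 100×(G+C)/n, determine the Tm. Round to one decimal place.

Length n = 31. G=9, C=6, T=9, A=7
G+C = 15, so %GC = 15/31 × 100 = 48.387%
Salt term: 16.6 × (-1) = -16.6
GC term: 0.41 × 48.387 = 19.839; length term: −600/31 = −19.355
Tm = 81.5 + (-16.6) + 19.839 − 19.355 = 65.384 → 65.4°C

65.4°C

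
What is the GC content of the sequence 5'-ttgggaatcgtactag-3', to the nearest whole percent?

44%

Base counts: A=4, T=5, C=2, G=5
G+C = 5 + 2 = 7 out of 16 bases
%GC = 7/16 × 100 = 43.75% ≈ 44%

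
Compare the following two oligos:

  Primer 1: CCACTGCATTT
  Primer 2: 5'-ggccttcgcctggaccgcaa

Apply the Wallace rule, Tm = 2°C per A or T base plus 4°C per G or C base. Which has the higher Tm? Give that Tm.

Primer 1: A+T=6, G+C=5 → Tm = 2(6)+4(5) = 32°C
Primer 2: A+T=6, G+C=14 → Tm = 2(6)+4(14) = 68°C
32°C vs 68°C → primer 2 is higher.

Primer 2, 68°C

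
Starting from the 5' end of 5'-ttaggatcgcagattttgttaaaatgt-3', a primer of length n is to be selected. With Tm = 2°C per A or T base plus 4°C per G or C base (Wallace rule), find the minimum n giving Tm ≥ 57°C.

n = 22

First 21 bases: TTAGGATCGCAGATTTTGTTA → Tm = 56°C (< 57°C)
First 22 bases: TTAGGATCGCAGATTTTGTTAA → Tm = 58°C (≥ 57°C)
Since every base adds ≥2°C, Tm only increases with n, so the threshold is first crossed at n = 22.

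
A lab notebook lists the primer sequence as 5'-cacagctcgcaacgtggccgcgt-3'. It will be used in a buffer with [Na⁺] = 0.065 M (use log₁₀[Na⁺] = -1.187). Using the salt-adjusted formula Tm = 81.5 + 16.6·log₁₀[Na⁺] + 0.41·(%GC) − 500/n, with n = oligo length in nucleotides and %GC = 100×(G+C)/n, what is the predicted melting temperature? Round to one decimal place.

68.6°C

Length n = 23. Scanning the sequence gives G=7, A=4, T=3, C=9.
G+C = 16, so %GC = 16/23 × 100 = 69.565%
Salt term: 16.6 × (-1.187) = -19.704
GC term: 0.41 × 69.565 = 28.522; length term: −500/23 = −21.739
Tm = 81.5 + (-19.704) + 28.522 − 21.739 = 68.579 → 68.6°C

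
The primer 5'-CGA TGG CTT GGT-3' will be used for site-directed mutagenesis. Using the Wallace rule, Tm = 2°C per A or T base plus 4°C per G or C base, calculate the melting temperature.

Base counts: T=4, C=2, G=5, A=1
So N_AT = 5 and N_GC = 7.
Tm = 2×5 + 4×7 = 38°C

38°C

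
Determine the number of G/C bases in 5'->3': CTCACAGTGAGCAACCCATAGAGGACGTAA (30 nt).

Counting bases: A=11, T=4, G=7, C=8
G+C = 7 + 8 = 15

15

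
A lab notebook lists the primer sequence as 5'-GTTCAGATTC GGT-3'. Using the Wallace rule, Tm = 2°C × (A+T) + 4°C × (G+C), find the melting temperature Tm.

38°C

Counting bases: C=2, A=2, G=4, T=5
A+T = 7, G+C = 6
Tm = 2×7 + 4×6 = 38°C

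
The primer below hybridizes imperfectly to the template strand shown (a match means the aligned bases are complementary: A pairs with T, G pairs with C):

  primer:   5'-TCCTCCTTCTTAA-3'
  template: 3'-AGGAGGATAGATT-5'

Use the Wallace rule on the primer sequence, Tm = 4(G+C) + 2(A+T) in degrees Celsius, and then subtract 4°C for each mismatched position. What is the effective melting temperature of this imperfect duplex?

Primer base counts: A=2, T=6, G=0, C=5 → A+T=8, G+C=5
Perfect-match Tm = 2(8) + 4(5) = 16 + 20 = 36°C
Mismatches (positions where the bases are not complementary): 3 (at positions 8, 9, 10)
Effective Tm = 36 − 3×4 = 36 − 12 = 24°C

24°C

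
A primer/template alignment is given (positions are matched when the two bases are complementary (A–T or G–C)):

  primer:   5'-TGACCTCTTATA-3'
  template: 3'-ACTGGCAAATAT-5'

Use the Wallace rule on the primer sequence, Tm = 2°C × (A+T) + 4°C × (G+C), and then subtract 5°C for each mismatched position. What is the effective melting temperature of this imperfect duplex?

Primer base counts: A=3, T=5, G=1, C=3 → A+T=8, G+C=4
Perfect-match Tm = 2(8) + 4(4) = 16 + 16 = 32°C
Mismatches (positions where the bases are not complementary): 2 (at positions 6, 7)
Effective Tm = 32 − 2×5 = 32 − 10 = 22°C

22°C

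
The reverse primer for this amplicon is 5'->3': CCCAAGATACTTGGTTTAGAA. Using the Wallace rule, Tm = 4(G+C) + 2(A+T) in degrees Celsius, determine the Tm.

Counting bases: G=4, C=4, A=7, T=6
A+T = 13, G+C = 8
Tm = 4·8 + 2·13 = 32 + 26 = 58°C

58°C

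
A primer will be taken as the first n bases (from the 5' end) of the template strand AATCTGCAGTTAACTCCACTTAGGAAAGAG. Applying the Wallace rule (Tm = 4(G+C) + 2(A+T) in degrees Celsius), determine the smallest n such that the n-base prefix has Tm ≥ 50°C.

First 17 bases: AATCTGCAGTTAACTCC → Tm = 48°C (< 50°C)
First 18 bases: AATCTGCAGTTAACTCCA → Tm = 50°C (≥ 50°C)
Since every base adds ≥2°C, Tm only increases with n, so the threshold is first crossed at n = 18.

n = 18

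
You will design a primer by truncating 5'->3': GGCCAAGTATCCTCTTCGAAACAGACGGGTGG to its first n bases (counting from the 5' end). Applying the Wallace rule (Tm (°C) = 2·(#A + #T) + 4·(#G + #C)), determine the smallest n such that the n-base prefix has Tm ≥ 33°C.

First 10 bases: GGCCAAGTAT → Tm = 30°C (< 33°C)
First 11 bases: GGCCAAGTATC → Tm = 34°C (≥ 33°C)
Each additional base adds 2°C (A/T) or 4°C (G/C), so Tm is non-decreasing in n; n = 11 is the first length to reach 33°C.

n = 11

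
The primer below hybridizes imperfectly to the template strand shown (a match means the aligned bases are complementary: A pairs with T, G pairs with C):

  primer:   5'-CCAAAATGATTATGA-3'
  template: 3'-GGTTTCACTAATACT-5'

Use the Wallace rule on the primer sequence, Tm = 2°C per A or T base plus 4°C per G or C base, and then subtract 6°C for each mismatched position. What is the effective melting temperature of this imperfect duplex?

Primer base counts: A=7, T=4, G=2, C=2 → A+T=11, G+C=4
Perfect-match Tm = 2(11) + 4(4) = 22 + 16 = 38°C
Mismatches (positions where the bases are not complementary): 1 (at position 6)
Effective Tm = 38 − 1×6 = 38 − 6 = 32°C

32°C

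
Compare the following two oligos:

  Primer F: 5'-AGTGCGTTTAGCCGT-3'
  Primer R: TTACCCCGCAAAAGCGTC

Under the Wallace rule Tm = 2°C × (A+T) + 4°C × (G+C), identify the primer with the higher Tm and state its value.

Primer R, 56°C

Primer F: A+T=7, G+C=8 → Tm = 2(7)+4(8) = 46°C
Primer R: A+T=8, G+C=10 → Tm = 2(8)+4(10) = 56°C
46°C vs 56°C → primer R is higher.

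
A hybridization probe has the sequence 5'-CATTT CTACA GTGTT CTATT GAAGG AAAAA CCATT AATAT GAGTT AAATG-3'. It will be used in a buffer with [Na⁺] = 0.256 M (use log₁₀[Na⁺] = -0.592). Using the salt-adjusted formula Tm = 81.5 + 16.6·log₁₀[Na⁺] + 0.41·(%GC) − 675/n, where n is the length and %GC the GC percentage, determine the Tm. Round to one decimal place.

69.7°C

Length n = 50. Scanning the sequence gives A=19, T=17, C=6, G=8.
G+C = 14, so %GC = 14/50 × 100 = 28%
Salt term: 16.6 × (-0.592) = -9.827
GC term: 0.41 × 28 = 11.48; length term: −675/50 = −13.5
Tm = 81.5 + (-9.827) + 11.48 − 13.5 = 69.653 → 69.7°C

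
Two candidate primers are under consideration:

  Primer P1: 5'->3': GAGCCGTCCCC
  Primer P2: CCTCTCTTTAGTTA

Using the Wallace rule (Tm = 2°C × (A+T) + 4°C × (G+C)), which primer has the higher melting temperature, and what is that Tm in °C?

Primer P1, 40°C

Primer P1: A+T=2, G+C=9 → Tm = 2(2)+4(9) = 40°C
Primer P2: A+T=9, G+C=5 → Tm = 2(9)+4(5) = 38°C
40°C vs 38°C → primer P1 is higher.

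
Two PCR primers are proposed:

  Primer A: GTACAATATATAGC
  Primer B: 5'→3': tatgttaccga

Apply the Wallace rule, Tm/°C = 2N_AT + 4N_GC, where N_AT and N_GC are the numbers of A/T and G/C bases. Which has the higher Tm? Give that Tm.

Primer A: A+T=10, G+C=4 → Tm = 2(10)+4(4) = 36°C
Primer B: A+T=7, G+C=4 → Tm = 2(7)+4(4) = 30°C
36°C vs 30°C → primer A is higher.

Primer A, 36°C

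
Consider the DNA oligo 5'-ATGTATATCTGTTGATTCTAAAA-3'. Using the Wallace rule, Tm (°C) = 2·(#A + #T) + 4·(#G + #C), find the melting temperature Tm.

Scanning the sequence gives C=2, A=8, G=3, T=10.
AT pairs contribute 18, GC pairs contribute 5.
Tm = 2(18) + 4(5) = 36 + 20 = 56°C

56°C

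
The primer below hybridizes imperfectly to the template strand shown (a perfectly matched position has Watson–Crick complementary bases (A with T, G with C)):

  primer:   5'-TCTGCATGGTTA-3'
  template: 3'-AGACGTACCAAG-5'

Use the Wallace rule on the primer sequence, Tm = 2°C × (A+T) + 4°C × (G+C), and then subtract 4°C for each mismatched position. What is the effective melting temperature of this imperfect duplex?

30°C

Primer base counts: A=2, T=5, G=3, C=2 → A+T=7, G+C=5
Perfect-match Tm = 2(7) + 4(5) = 14 + 20 = 34°C
Mismatches (positions where the bases are not complementary): 1 (at position 12)
Effective Tm = 34 − 1×4 = 34 − 4 = 30°C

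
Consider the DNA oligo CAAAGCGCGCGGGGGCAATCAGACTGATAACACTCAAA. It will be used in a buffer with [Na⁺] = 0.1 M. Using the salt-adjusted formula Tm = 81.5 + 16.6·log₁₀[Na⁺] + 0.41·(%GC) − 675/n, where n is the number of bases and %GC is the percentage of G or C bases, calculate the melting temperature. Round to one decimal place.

68.7°C

Length n = 38. Scanning the sequence gives A=14, T=4, C=10, G=10.
G+C = 20, so %GC = 20/38 × 100 = 52.632%
Salt term: 16.6 × (-1) = -16.6
GC term: 0.41 × 52.632 = 21.579; length term: −675/38 = −17.763
Tm = 81.5 + (-16.6) + 21.579 − 17.763 = 68.716 → 68.7°C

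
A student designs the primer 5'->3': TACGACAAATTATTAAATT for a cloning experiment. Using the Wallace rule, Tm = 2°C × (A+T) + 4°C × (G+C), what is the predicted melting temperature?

Counting bases: T=7, C=2, G=1, A=9
AT pairs contribute 16, GC pairs contribute 3.
Tm = 2×16 + 4×3 = 44°C

44°C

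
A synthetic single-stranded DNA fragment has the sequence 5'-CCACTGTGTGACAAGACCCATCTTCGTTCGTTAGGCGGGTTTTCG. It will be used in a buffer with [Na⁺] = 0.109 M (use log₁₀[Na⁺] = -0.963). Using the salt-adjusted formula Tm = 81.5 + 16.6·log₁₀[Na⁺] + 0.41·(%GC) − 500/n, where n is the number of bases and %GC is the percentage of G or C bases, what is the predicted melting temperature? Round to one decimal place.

76.3°C

Length n = 45. Counting bases: C=12, G=12, A=7, T=14
G+C = 24, so %GC = 24/45 × 100 = 53.333%
Salt term: 16.6 × (-0.963) = -15.986
GC term: 0.41 × 53.333 = 21.867; length term: −500/45 = −11.111
Tm = 81.5 + (-15.986) + 21.867 − 11.111 = 76.27 → 76.3°C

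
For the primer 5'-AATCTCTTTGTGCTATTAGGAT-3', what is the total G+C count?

Scanning the sequence gives C=3, G=4, A=5, T=10.
G+C = 4 + 3 = 7

7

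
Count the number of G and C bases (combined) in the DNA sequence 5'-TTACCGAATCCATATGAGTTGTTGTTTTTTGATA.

10

Counting bases: T=16, C=4, A=8, G=6
G+C = 6 + 4 = 10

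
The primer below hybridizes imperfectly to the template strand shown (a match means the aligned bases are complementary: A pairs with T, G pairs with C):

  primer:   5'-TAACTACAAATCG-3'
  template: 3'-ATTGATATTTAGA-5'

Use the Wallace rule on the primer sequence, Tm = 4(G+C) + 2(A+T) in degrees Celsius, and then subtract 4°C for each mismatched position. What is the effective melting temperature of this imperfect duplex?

Primer base counts: A=6, T=3, G=1, C=3 → A+T=9, G+C=4
Perfect-match Tm = 2(9) + 4(4) = 18 + 16 = 34°C
Mismatches (positions where the bases are not complementary): 2 (at positions 7, 13)
Effective Tm = 34 − 2×4 = 34 − 8 = 26°C

26°C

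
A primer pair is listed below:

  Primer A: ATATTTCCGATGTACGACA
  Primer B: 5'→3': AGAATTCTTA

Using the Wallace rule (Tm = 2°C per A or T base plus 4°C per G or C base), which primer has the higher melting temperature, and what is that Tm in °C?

Primer A: A+T=12, G+C=7 → Tm = 2(12)+4(7) = 52°C
Primer B: A+T=8, G+C=2 → Tm = 2(8)+4(2) = 24°C
52°C vs 24°C → primer A is higher.

Primer A, 52°C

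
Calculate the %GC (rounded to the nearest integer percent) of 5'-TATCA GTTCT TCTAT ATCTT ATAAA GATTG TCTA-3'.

24%

Base counts: C=5, T=16, G=3, A=10
G+C = 3 + 5 = 8 out of 34 bases
%GC = 8/34 × 100 = 23.53% ≈ 24%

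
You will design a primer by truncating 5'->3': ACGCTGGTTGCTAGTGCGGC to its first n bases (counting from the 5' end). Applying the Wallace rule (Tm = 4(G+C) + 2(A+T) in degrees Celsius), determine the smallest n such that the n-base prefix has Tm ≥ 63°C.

n = 20

First 19 bases: ACGCTGGTTGCTAGTGCGG → Tm = 62°C (< 63°C)
First 20 bases: ACGCTGGTTGCTAGTGCGGC → Tm = 66°C (≥ 63°C)
Each additional base adds 2°C (A/T) or 4°C (G/C), so Tm is non-decreasing in n; n = 20 is the first length to reach 63°C.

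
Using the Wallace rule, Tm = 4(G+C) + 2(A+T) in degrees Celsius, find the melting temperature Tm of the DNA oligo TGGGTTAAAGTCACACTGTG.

58°C

Counting bases: C=3, G=6, A=5, T=6
A+T = 11, G+C = 9
Tm = 4·9 + 2·11 = 36 + 22 = 58°C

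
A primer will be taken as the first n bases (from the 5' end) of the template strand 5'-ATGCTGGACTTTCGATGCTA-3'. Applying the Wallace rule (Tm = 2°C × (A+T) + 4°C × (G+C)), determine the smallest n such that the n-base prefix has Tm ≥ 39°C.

n = 14

First 13 bases: ATGCTGGACTTTC → Tm = 38°C (< 39°C)
First 14 bases: ATGCTGGACTTTCG → Tm = 42°C (≥ 39°C)
Each additional base adds 2°C (A/T) or 4°C (G/C), so Tm is non-decreasing in n; n = 14 is the first length to reach 39°C.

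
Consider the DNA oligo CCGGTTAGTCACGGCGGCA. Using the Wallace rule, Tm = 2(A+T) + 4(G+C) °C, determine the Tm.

Counting bases: G=7, T=3, A=3, C=6
AT pairs contribute 6, GC pairs contribute 13.
Tm = 4·13 + 2·6 = 52 + 12 = 64°C

64°C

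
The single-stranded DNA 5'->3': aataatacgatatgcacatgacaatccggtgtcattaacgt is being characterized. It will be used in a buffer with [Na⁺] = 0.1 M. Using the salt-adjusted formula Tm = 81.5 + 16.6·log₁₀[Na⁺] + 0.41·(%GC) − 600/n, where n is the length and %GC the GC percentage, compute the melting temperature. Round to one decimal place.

65.3°C

Length n = 41. Scanning the sequence gives A=15, C=8, G=7, T=11.
G+C = 15, so %GC = 15/41 × 100 = 36.585%
Salt term: 16.6 × (-1) = -16.6
GC term: 0.41 × 36.585 = 15; length term: −600/41 = −14.634
Tm = 81.5 + (-16.6) + 15 − 14.634 = 65.266 → 65.3°C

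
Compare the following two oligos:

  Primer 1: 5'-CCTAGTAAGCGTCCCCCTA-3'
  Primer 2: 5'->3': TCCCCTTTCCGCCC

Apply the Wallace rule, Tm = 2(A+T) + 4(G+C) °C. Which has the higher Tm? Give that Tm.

Primer 1, 60°C

Primer 1: A+T=8, G+C=11 → Tm = 2(8)+4(11) = 60°C
Primer 2: A+T=4, G+C=10 → Tm = 2(4)+4(10) = 48°C
60°C vs 48°C → primer 1 is higher.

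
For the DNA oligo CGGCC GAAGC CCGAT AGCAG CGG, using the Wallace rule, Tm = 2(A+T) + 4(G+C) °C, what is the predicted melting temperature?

C=8, A=5, T=1, G=9
AT pairs contribute 6, GC pairs contribute 17.
Tm = 2×6 + 4×17 = 80°C

80°C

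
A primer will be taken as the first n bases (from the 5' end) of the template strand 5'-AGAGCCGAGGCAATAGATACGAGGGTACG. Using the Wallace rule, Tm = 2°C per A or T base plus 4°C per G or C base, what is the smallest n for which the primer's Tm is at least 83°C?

n = 28

First 27 bases: AGAGCCGAGGCAATAGATACGAGGGTA → Tm = 82°C (< 83°C)
First 28 bases: AGAGCCGAGGCAATAGATACGAGGGTAC → Tm = 86°C (≥ 83°C)
Since every base adds ≥2°C, Tm only increases with n, so the threshold is first crossed at n = 28.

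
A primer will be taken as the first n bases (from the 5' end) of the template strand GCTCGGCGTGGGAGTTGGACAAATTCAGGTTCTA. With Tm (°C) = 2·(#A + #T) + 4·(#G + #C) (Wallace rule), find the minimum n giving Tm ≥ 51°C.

First 14 bases: GCTCGGCGTGGGAG → Tm = 50°C (< 51°C)
First 15 bases: GCTCGGCGTGGGAGT → Tm = 52°C (≥ 51°C)
Each additional base adds 2°C (A/T) or 4°C (G/C), so Tm is non-decreasing in n; n = 15 is the first length to reach 51°C.

n = 15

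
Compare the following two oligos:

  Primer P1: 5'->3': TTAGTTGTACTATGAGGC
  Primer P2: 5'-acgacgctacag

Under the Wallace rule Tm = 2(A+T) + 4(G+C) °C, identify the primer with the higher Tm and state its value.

Primer P1: A+T=11, G+C=7 → Tm = 2(11)+4(7) = 50°C
Primer P2: A+T=5, G+C=7 → Tm = 2(5)+4(7) = 38°C
50°C vs 38°C → primer P1 is higher.

Primer P1, 50°C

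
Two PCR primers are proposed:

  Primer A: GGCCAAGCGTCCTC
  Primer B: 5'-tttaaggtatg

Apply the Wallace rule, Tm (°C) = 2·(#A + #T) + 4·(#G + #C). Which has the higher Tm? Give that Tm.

Primer A, 48°C

Primer A: A+T=4, G+C=10 → Tm = 2(4)+4(10) = 48°C
Primer B: A+T=8, G+C=3 → Tm = 2(8)+4(3) = 28°C
48°C vs 28°C → primer A is higher.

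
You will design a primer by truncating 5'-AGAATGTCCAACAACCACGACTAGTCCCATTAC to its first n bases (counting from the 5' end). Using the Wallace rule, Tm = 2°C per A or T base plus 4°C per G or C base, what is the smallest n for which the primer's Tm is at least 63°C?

First 21 bases: AGAATGTCCAACAACCACGAC → Tm = 62°C (< 63°C)
First 22 bases: AGAATGTCCAACAACCACGACT → Tm = 64°C (≥ 63°C)
Since every base adds ≥2°C, Tm only increases with n, so the threshold is first crossed at n = 22.

n = 22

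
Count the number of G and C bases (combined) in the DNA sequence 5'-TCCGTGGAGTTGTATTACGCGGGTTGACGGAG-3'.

Counting bases: C=5, T=9, G=13, A=5
Total G or C: 13 + 5 = 18

18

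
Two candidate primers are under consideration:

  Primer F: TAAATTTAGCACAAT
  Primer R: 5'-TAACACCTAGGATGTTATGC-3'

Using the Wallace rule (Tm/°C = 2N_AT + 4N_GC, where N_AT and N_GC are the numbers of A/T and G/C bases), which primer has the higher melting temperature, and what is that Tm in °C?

Primer R, 56°C

Primer F: A+T=12, G+C=3 → Tm = 2(12)+4(3) = 36°C
Primer R: A+T=12, G+C=8 → Tm = 2(12)+4(8) = 56°C
36°C vs 56°C → primer R is higher.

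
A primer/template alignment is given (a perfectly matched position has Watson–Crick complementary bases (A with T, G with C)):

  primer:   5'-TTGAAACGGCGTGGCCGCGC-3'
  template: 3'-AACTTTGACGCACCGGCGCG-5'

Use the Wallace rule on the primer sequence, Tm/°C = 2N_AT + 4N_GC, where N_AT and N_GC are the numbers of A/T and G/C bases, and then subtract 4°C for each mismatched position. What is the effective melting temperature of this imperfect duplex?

Primer base counts: A=3, T=3, G=8, C=6 → A+T=6, G+C=14
Perfect-match Tm = 2(6) + 4(14) = 12 + 56 = 68°C
Mismatches (positions where the bases are not complementary): 1 (at position 8)
Effective Tm = 68 − 1×4 = 68 − 4 = 64°C

64°C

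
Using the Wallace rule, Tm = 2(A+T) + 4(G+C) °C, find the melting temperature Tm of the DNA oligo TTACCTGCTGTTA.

Counting bases: T=6, G=2, C=3, A=2
So N_AT = 8 and N_GC = 5.
Tm = 2(8) + 4(5) = 16 + 20 = 36°C

36°C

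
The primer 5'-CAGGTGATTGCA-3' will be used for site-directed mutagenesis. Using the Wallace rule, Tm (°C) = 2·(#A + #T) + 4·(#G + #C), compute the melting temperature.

Base counts: A=3, G=4, T=3, C=2
AT pairs contribute 6, GC pairs contribute 6.
Tm = 2(6) + 4(6) = 12 + 24 = 36°C

36°C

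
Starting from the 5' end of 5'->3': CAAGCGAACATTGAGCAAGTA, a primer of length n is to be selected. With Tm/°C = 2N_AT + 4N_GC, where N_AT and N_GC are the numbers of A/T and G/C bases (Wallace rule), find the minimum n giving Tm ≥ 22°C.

First 6 bases: CAAGCG → Tm = 20°C (< 22°C)
First 7 bases: CAAGCGA → Tm = 22°C (≥ 22°C)
Since every base adds ≥2°C, Tm only increases with n, so the threshold is first crossed at n = 7.

n = 7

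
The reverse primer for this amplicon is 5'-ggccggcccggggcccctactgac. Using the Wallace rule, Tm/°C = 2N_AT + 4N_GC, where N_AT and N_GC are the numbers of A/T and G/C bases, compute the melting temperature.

Counting bases: A=2, C=11, T=2, G=9
AT pairs contribute 4, GC pairs contribute 20.
Tm = 4·20 + 2·4 = 80 + 8 = 88°C

88°C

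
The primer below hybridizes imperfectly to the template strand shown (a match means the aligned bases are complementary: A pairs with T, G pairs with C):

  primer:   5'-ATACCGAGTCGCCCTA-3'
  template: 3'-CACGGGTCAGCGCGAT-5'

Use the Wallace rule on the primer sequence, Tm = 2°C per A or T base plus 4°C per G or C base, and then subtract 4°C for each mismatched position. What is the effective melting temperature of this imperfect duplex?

Primer base counts: A=4, T=3, G=3, C=6 → A+T=7, G+C=9
Perfect-match Tm = 2(7) + 4(9) = 14 + 36 = 50°C
Mismatches (positions where the bases are not complementary): 4 (at positions 1, 3, 6, 13)
Effective Tm = 50 − 4×4 = 50 − 16 = 34°C

34°C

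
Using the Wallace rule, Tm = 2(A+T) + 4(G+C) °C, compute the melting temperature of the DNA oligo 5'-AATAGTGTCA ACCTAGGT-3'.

50°C

Counting bases: G=4, A=6, C=3, T=5
AT pairs contribute 11, GC pairs contribute 7.
Tm = 2×11 + 4×7 = 50°C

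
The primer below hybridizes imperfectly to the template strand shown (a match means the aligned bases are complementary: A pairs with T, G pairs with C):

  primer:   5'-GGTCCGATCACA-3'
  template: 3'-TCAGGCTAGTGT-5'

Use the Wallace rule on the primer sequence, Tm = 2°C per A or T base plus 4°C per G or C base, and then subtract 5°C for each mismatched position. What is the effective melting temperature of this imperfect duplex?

Primer base counts: A=3, T=2, G=3, C=4 → A+T=5, G+C=7
Perfect-match Tm = 2(5) + 4(7) = 10 + 28 = 38°C
Mismatches (positions where the bases are not complementary): 1 (at position 1)
Effective Tm = 38 − 1×5 = 38 − 5 = 33°C

33°C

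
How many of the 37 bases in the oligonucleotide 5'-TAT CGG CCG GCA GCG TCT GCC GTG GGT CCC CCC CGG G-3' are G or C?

T=6, A=2, G=14, C=15
G+C = 14 + 15 = 29

29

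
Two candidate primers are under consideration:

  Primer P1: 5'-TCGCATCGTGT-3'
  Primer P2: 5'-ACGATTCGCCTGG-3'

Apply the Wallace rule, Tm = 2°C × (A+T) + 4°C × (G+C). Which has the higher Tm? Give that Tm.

Primer P1: A+T=5, G+C=6 → Tm = 2(5)+4(6) = 34°C
Primer P2: A+T=5, G+C=8 → Tm = 2(5)+4(8) = 42°C
34°C vs 42°C → primer P2 is higher.

Primer P2, 42°C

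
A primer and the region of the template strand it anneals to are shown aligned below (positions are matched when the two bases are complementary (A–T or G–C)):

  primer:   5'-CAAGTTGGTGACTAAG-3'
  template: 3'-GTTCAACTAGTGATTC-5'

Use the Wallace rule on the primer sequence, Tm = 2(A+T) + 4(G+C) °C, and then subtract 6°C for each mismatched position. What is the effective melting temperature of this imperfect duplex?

Primer base counts: A=5, T=4, G=5, C=2 → A+T=9, G+C=7
Perfect-match Tm = 2(9) + 4(7) = 18 + 28 = 46°C
Mismatches (positions where the bases are not complementary): 2 (at positions 8, 10)
Effective Tm = 46 − 2×6 = 46 − 12 = 34°C

34°C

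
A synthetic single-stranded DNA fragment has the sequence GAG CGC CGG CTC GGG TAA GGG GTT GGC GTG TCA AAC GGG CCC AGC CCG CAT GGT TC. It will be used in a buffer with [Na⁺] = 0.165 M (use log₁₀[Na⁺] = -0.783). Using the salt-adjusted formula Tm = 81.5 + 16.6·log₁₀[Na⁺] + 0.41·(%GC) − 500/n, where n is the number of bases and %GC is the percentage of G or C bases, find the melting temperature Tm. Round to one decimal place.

88.1°C

Length n = 56. Counting bases: T=9, A=8, C=16, G=23
G+C = 39, so %GC = 39/56 × 100 = 69.643%
Salt term: 16.6 × (-0.783) = -12.998
GC term: 0.41 × 69.643 = 28.554; length term: −500/56 = −8.929
Tm = 81.5 + (-12.998) + 28.554 − 8.929 = 88.127 → 88.1°C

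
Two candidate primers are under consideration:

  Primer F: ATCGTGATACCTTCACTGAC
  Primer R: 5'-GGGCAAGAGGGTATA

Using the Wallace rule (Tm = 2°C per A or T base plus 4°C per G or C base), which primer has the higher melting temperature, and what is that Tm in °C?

Primer F: A+T=11, G+C=9 → Tm = 2(11)+4(9) = 58°C
Primer R: A+T=7, G+C=8 → Tm = 2(7)+4(8) = 46°C
58°C vs 46°C → primer F is higher.

Primer F, 58°C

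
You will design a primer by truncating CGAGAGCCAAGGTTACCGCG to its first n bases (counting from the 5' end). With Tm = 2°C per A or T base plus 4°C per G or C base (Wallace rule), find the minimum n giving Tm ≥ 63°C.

First 19 bases: CGAGAGCCAAGGTTACCGC → Tm = 62°C (< 63°C)
First 20 bases: CGAGAGCCAAGGTTACCGCG → Tm = 66°C (≥ 63°C)
Each additional base adds 2°C (A/T) or 4°C (G/C), so Tm is non-decreasing in n; n = 20 is the first length to reach 63°C.

n = 20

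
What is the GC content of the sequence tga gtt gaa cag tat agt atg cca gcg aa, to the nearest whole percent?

Base counts: C=4, A=10, T=7, G=8
G+C = 8 + 4 = 12 out of 29 bases
%GC = 12/29 × 100 = 41.38% ≈ 41%

41%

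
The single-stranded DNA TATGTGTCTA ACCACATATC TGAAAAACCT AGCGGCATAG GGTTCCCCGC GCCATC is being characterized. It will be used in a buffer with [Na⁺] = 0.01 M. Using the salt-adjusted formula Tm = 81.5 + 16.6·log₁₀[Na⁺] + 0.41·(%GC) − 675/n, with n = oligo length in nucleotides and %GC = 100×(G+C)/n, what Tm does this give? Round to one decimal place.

Length n = 56. Counting bases: T=13, C=17, A=15, G=11
G+C = 28, so %GC = 28/56 × 100 = 50%
Salt term: 16.6 × (-2) = -33.2
GC term: 0.41 × 50 = 20.5; length term: −675/56 = −12.054
Tm = 81.5 + (-33.2) + 20.5 − 12.054 = 56.746 → 56.7°C

56.7°C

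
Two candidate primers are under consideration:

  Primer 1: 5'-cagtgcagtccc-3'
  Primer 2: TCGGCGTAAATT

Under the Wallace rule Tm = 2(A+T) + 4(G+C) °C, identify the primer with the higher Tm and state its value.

Primer 1, 40°C

Primer 1: A+T=4, G+C=8 → Tm = 2(4)+4(8) = 40°C
Primer 2: A+T=7, G+C=5 → Tm = 2(7)+4(5) = 34°C
40°C vs 34°C → primer 1 is higher.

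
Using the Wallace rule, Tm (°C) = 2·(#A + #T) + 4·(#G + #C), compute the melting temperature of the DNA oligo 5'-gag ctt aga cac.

36°C

Scanning the sequence gives T=2, C=3, G=3, A=4.
A+T = 6, G+C = 6
Tm = 2(6) + 4(6) = 12 + 24 = 36°C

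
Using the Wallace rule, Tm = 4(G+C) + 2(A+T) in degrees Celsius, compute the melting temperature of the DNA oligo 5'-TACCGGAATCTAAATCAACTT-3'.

Base counts: A=8, T=6, G=2, C=5
So N_AT = 14 and N_GC = 7.
Tm = 2×14 + 4×7 = 56°C

56°C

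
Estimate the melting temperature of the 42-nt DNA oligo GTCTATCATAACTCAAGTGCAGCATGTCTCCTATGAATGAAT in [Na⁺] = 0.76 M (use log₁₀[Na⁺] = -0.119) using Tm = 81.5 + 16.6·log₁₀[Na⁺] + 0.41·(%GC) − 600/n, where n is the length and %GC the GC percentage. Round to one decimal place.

80.9°C

Length n = 42. Counting bases: C=9, A=13, T=13, G=7
G+C = 16, so %GC = 16/42 × 100 = 38.095%
Salt term: 16.6 × (-0.119) = -1.975
GC term: 0.41 × 38.095 = 15.619; length term: −600/42 = −14.286
Tm = 81.5 + (-1.975) + 15.619 − 14.286 = 80.858 → 80.9°C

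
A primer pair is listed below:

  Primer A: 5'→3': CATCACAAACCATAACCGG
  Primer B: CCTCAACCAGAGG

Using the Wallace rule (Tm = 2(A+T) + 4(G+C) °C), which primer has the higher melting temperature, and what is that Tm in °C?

Primer A: A+T=10, G+C=9 → Tm = 2(10)+4(9) = 56°C
Primer B: A+T=5, G+C=8 → Tm = 2(5)+4(8) = 42°C
56°C vs 42°C → primer A is higher.

Primer A, 56°C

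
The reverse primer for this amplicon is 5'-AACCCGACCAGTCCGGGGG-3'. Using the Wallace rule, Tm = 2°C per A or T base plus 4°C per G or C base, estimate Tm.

66°C

T=1, A=4, G=7, C=7
A+T = 5, G+C = 14
Tm = 2×5 + 4×14 = 66°C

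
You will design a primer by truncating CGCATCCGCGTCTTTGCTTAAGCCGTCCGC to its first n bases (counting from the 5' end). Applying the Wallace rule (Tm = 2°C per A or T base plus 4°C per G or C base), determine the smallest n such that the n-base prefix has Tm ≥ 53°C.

First 16 bases: CGCATCCGCGTCTTTG → Tm = 52°C (< 53°C)
First 17 bases: CGCATCCGCGTCTTTGC → Tm = 56°C (≥ 53°C)
Since every base adds ≥2°C, Tm only increases with n, so the threshold is first crossed at n = 17.

n = 17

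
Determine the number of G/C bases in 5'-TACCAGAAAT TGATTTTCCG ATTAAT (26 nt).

Counting bases: C=4, T=10, G=3, A=9
G+C = 3 + 4 = 7

7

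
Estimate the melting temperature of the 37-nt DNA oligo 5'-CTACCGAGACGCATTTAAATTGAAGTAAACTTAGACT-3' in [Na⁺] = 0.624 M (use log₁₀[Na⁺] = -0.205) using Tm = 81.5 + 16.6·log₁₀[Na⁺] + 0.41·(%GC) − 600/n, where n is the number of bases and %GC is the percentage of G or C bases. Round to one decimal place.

Length n = 37. Base counts: A=14, C=7, T=10, G=6
G+C = 13, so %GC = 13/37 × 100 = 35.135%
Salt term: 16.6 × (-0.205) = -3.403
GC term: 0.41 × 35.135 = 14.405; length term: −600/37 = −16.216
Tm = 81.5 + (-3.403) + 14.405 − 16.216 = 76.286 → 76.3°C

76.3°C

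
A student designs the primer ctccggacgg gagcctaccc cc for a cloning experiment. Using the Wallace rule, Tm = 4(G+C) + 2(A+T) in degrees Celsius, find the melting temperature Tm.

Scanning the sequence gives T=2, C=11, G=6, A=3.
A+T = 5, G+C = 17
Tm = 4·17 + 2·5 = 68 + 10 = 78°C

78°C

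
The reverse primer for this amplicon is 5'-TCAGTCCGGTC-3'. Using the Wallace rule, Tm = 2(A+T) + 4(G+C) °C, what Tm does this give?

36°C

G=3, A=1, T=3, C=4
A+T = 4, G+C = 7
Tm = 2×4 + 4×7 = 36°C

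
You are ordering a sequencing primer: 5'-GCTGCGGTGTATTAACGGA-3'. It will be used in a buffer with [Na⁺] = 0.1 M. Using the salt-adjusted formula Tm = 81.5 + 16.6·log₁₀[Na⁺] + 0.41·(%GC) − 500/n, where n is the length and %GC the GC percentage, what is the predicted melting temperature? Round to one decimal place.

Length n = 19. Counting bases: T=5, A=4, C=3, G=7
G+C = 10, so %GC = 10/19 × 100 = 52.632%
Salt term: 16.6 × (-1) = -16.6
GC term: 0.41 × 52.632 = 21.579; length term: −500/19 = −26.316
Tm = 81.5 + (-16.6) + 21.579 − 26.316 = 60.163 → 60.2°C

60.2°C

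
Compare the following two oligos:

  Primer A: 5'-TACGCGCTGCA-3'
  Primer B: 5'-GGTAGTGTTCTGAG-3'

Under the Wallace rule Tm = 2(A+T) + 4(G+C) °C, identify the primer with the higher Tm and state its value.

Primer A: A+T=4, G+C=7 → Tm = 2(4)+4(7) = 36°C
Primer B: A+T=7, G+C=7 → Tm = 2(7)+4(7) = 42°C
36°C vs 42°C → primer B is higher.

Primer B, 42°C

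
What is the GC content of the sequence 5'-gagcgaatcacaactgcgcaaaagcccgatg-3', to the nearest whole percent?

55%

Counting bases: G=8, A=11, T=3, C=9
G+C = 8 + 9 = 17 out of 31 bases
%GC = 17/31 × 100 = 54.84% ≈ 55%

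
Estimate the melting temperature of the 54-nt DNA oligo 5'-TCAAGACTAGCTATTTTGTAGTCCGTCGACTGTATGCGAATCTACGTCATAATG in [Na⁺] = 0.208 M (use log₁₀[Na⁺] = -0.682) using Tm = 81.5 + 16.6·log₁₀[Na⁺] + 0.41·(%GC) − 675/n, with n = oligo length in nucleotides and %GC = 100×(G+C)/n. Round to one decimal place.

Length n = 54. A=14, T=18, G=11, C=11
G+C = 22, so %GC = 22/54 × 100 = 40.741%
Salt term: 16.6 × (-0.682) = -11.321
GC term: 0.41 × 40.741 = 16.704; length term: −675/54 = −12.5
Tm = 81.5 + (-11.321) + 16.704 − 12.5 = 74.383 → 74.4°C

74.4°C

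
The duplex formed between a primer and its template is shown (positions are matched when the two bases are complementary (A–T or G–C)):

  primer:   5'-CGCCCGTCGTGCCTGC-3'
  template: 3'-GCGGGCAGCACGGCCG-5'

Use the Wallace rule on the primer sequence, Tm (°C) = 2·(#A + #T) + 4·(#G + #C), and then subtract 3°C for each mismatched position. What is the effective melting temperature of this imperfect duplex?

Primer base counts: A=0, T=3, G=5, C=8 → A+T=3, G+C=13
Perfect-match Tm = 2(3) + 4(13) = 6 + 52 = 58°C
Mismatches (positions where the bases are not complementary): 1 (at position 14)
Effective Tm = 58 − 1×3 = 58 − 3 = 55°C

55°C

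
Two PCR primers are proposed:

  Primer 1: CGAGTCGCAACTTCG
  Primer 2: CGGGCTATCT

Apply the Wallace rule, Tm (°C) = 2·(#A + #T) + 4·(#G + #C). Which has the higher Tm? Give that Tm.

Primer 1: A+T=6, G+C=9 → Tm = 2(6)+4(9) = 48°C
Primer 2: A+T=4, G+C=6 → Tm = 2(4)+4(6) = 32°C
48°C vs 32°C → primer 1 is higher.

Primer 1, 48°C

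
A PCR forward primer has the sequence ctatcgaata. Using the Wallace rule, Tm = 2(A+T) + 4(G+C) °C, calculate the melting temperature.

G=1, A=4, T=3, C=2
A+T = 7, G+C = 3
Tm = 2(7) + 4(3) = 14 + 12 = 26°C

26°C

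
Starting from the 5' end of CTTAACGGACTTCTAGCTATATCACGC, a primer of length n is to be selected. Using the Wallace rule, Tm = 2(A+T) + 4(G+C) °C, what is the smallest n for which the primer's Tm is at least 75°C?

n = 27

First 26 bases: CTTAACGGACTTCTAGCTATATCACG → Tm = 74°C (< 75°C)
First 27 bases: CTTAACGGACTTCTAGCTATATCACGC → Tm = 78°C (≥ 75°C)
Since every base adds ≥2°C, Tm only increases with n, so the threshold is first crossed at n = 27.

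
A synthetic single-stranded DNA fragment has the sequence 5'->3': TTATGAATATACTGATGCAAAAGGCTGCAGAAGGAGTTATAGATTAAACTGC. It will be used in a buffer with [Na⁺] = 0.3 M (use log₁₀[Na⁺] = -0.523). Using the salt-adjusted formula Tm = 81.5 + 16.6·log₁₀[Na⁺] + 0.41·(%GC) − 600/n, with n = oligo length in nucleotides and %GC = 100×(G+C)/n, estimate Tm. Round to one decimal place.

Length n = 52. Base counts: G=12, T=14, A=20, C=6
G+C = 18, so %GC = 18/52 × 100 = 34.615%
Salt term: 16.6 × (-0.523) = -8.682
GC term: 0.41 × 34.615 = 14.192; length term: −600/52 = −11.538
Tm = 81.5 + (-8.682) + 14.192 − 11.538 = 75.472 → 75.5°C

75.5°C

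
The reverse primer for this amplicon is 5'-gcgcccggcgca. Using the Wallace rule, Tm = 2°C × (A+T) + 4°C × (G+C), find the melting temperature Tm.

Counting bases: T=0, C=6, G=5, A=1
So N_AT = 1 and N_GC = 11.
Tm = 2×1 + 4×11 = 46°C

46°C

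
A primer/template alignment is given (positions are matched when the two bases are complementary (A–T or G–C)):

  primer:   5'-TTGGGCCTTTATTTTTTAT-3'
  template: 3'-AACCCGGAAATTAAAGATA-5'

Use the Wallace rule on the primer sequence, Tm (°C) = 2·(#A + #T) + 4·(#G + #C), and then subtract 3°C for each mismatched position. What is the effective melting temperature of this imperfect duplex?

Primer base counts: A=2, T=12, G=3, C=2 → A+T=14, G+C=5
Perfect-match Tm = 2(14) + 4(5) = 28 + 20 = 48°C
Mismatches (positions where the bases are not complementary): 2 (at positions 12, 16)
Effective Tm = 48 − 2×3 = 48 − 6 = 42°C

42°C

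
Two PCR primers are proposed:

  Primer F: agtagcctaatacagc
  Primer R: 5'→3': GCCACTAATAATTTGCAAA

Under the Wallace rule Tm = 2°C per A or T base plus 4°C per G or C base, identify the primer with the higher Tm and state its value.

Primer R, 50°C

Primer F: A+T=9, G+C=7 → Tm = 2(9)+4(7) = 46°C
Primer R: A+T=13, G+C=6 → Tm = 2(13)+4(6) = 50°C
46°C vs 50°C → primer R is higher.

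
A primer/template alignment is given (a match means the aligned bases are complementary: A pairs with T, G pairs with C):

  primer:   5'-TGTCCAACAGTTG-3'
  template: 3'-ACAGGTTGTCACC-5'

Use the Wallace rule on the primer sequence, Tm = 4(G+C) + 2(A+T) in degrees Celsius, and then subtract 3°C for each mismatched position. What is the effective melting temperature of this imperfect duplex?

Primer base counts: A=3, T=4, G=3, C=3 → A+T=7, G+C=6
Perfect-match Tm = 2(7) + 4(6) = 14 + 24 = 38°C
Mismatches (positions where the bases are not complementary): 1 (at position 12)
Effective Tm = 38 − 1×3 = 38 − 3 = 35°C

35°C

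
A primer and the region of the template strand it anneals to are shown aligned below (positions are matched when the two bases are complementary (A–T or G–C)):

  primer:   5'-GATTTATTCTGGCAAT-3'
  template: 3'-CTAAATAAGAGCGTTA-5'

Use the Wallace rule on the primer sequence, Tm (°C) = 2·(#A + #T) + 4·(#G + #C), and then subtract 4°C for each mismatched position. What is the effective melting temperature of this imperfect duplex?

Primer base counts: A=4, T=7, G=3, C=2 → A+T=11, G+C=5
Perfect-match Tm = 2(11) + 4(5) = 22 + 20 = 42°C
Mismatches (positions where the bases are not complementary): 1 (at position 11)
Effective Tm = 42 − 1×4 = 42 − 4 = 38°C

38°C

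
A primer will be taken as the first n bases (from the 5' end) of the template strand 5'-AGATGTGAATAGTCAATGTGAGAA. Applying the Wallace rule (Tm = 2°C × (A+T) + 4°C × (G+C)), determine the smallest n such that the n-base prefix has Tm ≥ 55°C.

First 20 bases: AGATGTGAATAGTCAATGTG → Tm = 54°C (< 55°C)
First 21 bases: AGATGTGAATAGTCAATGTGA → Tm = 56°C (≥ 55°C)
Since every base adds ≥2°C, Tm only increases with n, so the threshold is first crossed at n = 21.

n = 21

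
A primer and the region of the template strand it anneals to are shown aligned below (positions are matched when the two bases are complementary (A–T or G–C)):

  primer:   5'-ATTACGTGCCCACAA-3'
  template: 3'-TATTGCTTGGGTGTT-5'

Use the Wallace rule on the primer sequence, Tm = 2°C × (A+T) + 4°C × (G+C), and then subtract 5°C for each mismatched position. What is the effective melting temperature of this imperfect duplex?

Primer base counts: A=5, T=3, G=2, C=5 → A+T=8, G+C=7
Perfect-match Tm = 2(8) + 4(7) = 16 + 28 = 44°C
Mismatches (positions where the bases are not complementary): 3 (at positions 3, 7, 8)
Effective Tm = 44 − 3×5 = 44 − 15 = 29°C

29°C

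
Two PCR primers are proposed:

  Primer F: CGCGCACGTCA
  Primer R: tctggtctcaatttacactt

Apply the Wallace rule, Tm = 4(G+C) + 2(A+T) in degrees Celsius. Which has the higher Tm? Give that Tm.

Primer R, 54°C

Primer F: A+T=3, G+C=8 → Tm = 2(3)+4(8) = 38°C
Primer R: A+T=13, G+C=7 → Tm = 2(13)+4(7) = 54°C
38°C vs 54°C → primer R is higher.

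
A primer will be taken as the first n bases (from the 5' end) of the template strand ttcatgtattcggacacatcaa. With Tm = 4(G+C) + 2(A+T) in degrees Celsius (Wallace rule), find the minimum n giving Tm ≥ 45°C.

First 16 bases: TTCATGTATTCGGACA → Tm = 44°C (< 45°C)
First 17 bases: TTCATGTATTCGGACAC → Tm = 48°C (≥ 45°C)
Since every base adds ≥2°C, Tm only increases with n, so the threshold is first crossed at n = 17.

n = 17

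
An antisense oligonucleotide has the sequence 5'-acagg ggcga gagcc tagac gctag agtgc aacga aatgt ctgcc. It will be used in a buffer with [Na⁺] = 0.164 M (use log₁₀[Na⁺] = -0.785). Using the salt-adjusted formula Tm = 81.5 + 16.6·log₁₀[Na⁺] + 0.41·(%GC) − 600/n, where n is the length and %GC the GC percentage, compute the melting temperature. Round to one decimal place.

78.8°C

Length n = 45. Base counts: G=15, C=11, T=6, A=13
G+C = 26, so %GC = 26/45 × 100 = 57.778%
Salt term: 16.6 × (-0.785) = -13.031
GC term: 0.41 × 57.778 = 23.689; length term: −600/45 = −13.333
Tm = 81.5 + (-13.031) + 23.689 − 13.333 = 78.825 → 78.8°C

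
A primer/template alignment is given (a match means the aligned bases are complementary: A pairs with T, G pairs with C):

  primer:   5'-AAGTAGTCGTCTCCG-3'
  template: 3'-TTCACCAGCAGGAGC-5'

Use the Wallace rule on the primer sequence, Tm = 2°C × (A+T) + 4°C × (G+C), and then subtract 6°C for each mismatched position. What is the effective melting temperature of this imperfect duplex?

28°C

Primer base counts: A=3, T=4, G=4, C=4 → A+T=7, G+C=8
Perfect-match Tm = 2(7) + 4(8) = 14 + 32 = 46°C
Mismatches (positions where the bases are not complementary): 3 (at positions 5, 12, 13)
Effective Tm = 46 − 3×6 = 46 − 18 = 28°C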